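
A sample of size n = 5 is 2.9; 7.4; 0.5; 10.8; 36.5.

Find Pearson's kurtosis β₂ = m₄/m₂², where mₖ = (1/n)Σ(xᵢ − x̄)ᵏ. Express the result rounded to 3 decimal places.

2.886

x̄ = 11.6200
Σ(xᵢ − x̄)² = 837.1880 ⇒ m₂ = 167.43760
Σ(xᵢ − x̄)⁴ = 404568.6676 ⇒ m₄ = 80913.73351
m₂² = 28035.34989
β₂ = m₄/m₂² = 80913.73351 / 28035.34989 ≈ 2.886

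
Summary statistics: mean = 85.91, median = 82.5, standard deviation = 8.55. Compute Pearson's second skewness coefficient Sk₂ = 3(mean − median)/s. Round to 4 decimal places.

1.1965

Sk₂ = 3(85.91 − 82.5) / 8.55 = 3 × 3.4100 / 8.55
    = 10.2300 / 8.55 ≈ 1.1965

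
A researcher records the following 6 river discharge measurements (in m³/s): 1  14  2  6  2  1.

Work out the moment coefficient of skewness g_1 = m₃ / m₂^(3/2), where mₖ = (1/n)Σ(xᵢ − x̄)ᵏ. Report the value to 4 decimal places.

1.3464

x̄ = (1 + 14 + 2 + 6 + 2 + 1) / 6 = 4.3333
deviations (xᵢ − x̄): -3.3333, 9.6667, -2.3333, 1.6667, -2.3333, -3.3333
Σ(xᵢ − x̄)² = 129.3333 ⇒ m₂ = 129.3333/6 = 21.55556
Σ(xᵢ − x̄)³ = 808.4444 ⇒ m₃ = 808.4444/6 = 134.74074
m₂^(3/2) = 21.55556^(1.5) = 100.07805
g_1 = m₃ / m₂^(3/2) = 134.74074 / 100.07805 ≈ 1.3464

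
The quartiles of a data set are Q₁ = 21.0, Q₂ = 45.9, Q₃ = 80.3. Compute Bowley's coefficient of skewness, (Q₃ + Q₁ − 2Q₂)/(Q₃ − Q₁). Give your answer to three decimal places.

0.160

numerator: Q₃ + Q₁ − 2Q₂ = 80.3 + 21.0 − 2×45.9 = 9.5000
denominator: Q₃ − Q₁ = 80.3 − 21.0 = 59.3000
Bowley skewness = 9.5000 / 59.3000 ≈ 0.160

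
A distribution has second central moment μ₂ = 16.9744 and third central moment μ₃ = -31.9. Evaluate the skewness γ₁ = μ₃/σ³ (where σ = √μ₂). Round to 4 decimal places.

-0.4561

σ = √μ₂ = √16.9744 = 4.12000
σ³ = μ₂^(3/2) = 69.93453
γ₁ = μ₃/σ³ = -31.9 / 69.93453 ≈ -0.4561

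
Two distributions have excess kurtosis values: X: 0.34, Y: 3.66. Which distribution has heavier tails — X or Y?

Y

Higher excess kurtosis ⇒ heavier tails relative to the normal distribution.
0.34 vs 3.66: the larger is 3.66, so Y has heavier tails.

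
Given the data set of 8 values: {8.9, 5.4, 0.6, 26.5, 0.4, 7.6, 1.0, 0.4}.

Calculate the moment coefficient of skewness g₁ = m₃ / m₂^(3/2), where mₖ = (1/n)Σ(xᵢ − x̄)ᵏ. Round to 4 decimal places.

1.6415

x̄ = (8.9 + 5.4 + 0.6 + 26.5 + 0.4 + 7.6 + 1.0 + 0.4) / 8 = 6.3500
deviations (xᵢ − x̄): 2.5500, -0.9500, -5.7500, 20.1500, -5.9500, 1.2500, -5.3500, -5.9500
Σ(xᵢ − x̄)² = 547.4800 ⇒ m₂ = 547.4800/8 = 68.43500
Σ(xᵢ − x̄)³ = 7434.5010 ⇒ m₃ = 7434.5010/8 = 929.31262
m₂^(3/2) = 68.43500^(1.5) = 566.13161
g₁ = m₃ / m₂^(3/2) = 929.31262 / 566.13161 ≈ 1.6415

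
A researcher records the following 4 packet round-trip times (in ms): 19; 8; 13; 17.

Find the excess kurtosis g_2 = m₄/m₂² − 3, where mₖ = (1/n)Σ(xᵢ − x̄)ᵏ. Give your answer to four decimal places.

x̄ = 14.2500
Σ(xᵢ − x̄)² = 70.7500 ⇒ m₂ = 17.68750
Σ(xᵢ − x̄)⁴ = 2094.5781 ⇒ m₄ = 523.64453
m₂² = 312.84766
g_2 = m₄/m₂² − 3 = 1.67380 − 3 ≈ -1.3262

-1.3262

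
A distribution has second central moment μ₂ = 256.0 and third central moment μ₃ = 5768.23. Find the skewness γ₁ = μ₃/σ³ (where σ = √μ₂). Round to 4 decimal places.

1.4083

σ = √μ₂ = √256.0 = 16.00000
σ³ = μ₂^(3/2) = 4096.00000
γ₁ = μ₃/σ³ = 5768.23 / 4096.00000 ≈ 1.4083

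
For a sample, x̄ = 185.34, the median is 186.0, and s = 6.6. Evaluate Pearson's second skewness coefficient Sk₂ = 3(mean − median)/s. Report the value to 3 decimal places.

-0.300

Sk₂ = 3(185.34 − 186.0) / 6.6 = 3 × -0.6600 / 6.6
    = -1.9800 / 6.6 ≈ -0.300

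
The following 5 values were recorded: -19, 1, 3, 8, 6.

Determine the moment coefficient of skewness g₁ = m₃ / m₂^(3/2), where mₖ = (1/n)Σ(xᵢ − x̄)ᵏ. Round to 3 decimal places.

x̄ = (-19 + 1 + 3 + 8 + 6) / 5 = -0.2000
deviations (xᵢ − x̄): -18.8000, 1.2000, 3.2000, 8.2000, 6.2000
Σ(xᵢ − x̄)² = 470.8000 ⇒ m₂ = 470.8000/5 = 94.16000
Σ(xᵢ − x̄)³ = -5820.4800 ⇒ m₃ = -5820.4800/5 = -1164.09600
m₂^(3/2) = 94.16000^(1.5) = 913.69169
g₁ = m₃ / m₂^(3/2) = -1164.09600 / 913.69169 ≈ -1.274

-1.274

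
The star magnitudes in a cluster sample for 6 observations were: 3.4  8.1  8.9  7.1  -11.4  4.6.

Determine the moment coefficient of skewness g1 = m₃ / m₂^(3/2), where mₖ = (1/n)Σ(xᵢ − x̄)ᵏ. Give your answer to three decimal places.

-1.496

x̄ = (3.4 + 8.1 + 8.9 + 7.1 - 11.4 + 4.6) / 6 = 3.4500
deviations (xᵢ − x̄): -0.0500, 4.6500, 5.4500, 3.6500, -14.8500, 1.1500
Σ(xᵢ − x̄)² = 286.4950 ⇒ m₂ = 286.4950/6 = 47.74917
Σ(xᵢ − x̄)³ = -2962.1880 ⇒ m₃ = -2962.1880/6 = -493.69800
m₂^(3/2) = 47.74917^(1.5) = 329.95043
g1 = m₃ / m₂^(3/2) = -493.69800 / 329.95043 ≈ -1.496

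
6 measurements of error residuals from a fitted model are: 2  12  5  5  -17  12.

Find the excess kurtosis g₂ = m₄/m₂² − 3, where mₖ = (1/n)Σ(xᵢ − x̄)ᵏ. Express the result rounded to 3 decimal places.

0.270

x̄ = 3.1667
Σ(xᵢ − x̄)² = 570.8333 ⇒ m₂ = 95.13889
Σ(xᵢ − x̄)⁴ = 177601.4861 ⇒ m₄ = 29600.24769
m₂² = 9051.40818
g₂ = m₄/m₂² − 3 = 3.27024 − 3 ≈ 0.270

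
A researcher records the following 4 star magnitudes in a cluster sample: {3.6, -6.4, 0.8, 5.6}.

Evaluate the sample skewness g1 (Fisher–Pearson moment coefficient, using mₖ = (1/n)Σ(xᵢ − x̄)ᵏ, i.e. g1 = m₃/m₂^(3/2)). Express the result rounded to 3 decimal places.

x̄ = (3.6 - 6.4 + 0.8 + 5.6) / 4 = 0.9000
deviations (xᵢ − x̄): 2.7000, -7.3000, -0.1000, 4.7000
Σ(xᵢ − x̄)² = 82.6800 ⇒ m₂ = 82.6800/4 = 20.67000
Σ(xᵢ − x̄)³ = -265.5120 ⇒ m₃ = -265.5120/4 = -66.37800
m₂^(3/2) = 20.67000^(1.5) = 93.97465
g1 = m₃ / m₂^(3/2) = -66.37800 / 93.97465 ≈ -0.706

-0.706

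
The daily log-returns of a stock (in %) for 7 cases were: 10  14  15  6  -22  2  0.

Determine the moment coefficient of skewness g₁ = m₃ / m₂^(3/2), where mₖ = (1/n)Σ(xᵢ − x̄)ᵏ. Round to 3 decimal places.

-1.241

x̄ = (10 + 14 + 15 + 6 - 22 + 2 + 0) / 7 = 3.5714
deviations (xᵢ − x̄): 6.4286, 10.4286, 11.4286, 2.4286, -25.5714, -1.5714, -3.5714
Σ(xᵢ − x̄)² = 955.7143 ⇒ m₂ = 955.7143/7 = 136.53061
Σ(xᵢ − x̄)³ = -13863.6735 ⇒ m₃ = -13863.6735/7 = -1980.52478
m₂^(3/2) = 136.53061^(1.5) = 1595.30989
g₁ = m₃ / m₂^(3/2) = -1980.52478 / 1595.30989 ≈ -1.241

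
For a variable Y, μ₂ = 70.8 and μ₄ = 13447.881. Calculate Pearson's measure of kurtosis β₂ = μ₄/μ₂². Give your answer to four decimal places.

μ₂² = 70.8² = 5012.64000
μ₄/μ₂² = 13447.881 / 5012.64000 = 2.68279
β₂ ≈ 2.6828

2.6828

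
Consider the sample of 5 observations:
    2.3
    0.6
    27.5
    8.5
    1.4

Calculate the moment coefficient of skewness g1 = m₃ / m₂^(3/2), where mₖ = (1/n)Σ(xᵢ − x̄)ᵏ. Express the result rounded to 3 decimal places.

x̄ = (2.3 + 0.6 + 27.5 + 8.5 + 1.4) / 5 = 8.0600
deviations (xᵢ − x̄): -5.7600, -7.4600, 19.4400, 0.4400, -6.6600
Σ(xᵢ − x̄)² = 511.2920 ⇒ m₂ = 511.2920/5 = 102.25840
Σ(xᵢ − x̄)³ = 6445.0534 ⇒ m₃ = 6445.0534/5 = 1289.01067
m₂^(3/2) = 102.25840^(1.5) = 1034.06655
g1 = m₃ / m₂^(3/2) = 1289.01067 / 1034.06655 ≈ 1.247

1.247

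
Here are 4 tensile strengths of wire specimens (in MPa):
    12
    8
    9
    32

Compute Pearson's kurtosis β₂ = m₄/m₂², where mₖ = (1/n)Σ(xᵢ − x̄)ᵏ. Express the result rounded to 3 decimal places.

x̄ = 15.2500
Σ(xᵢ − x̄)² = 382.7500 ⇒ m₂ = 95.68750
Σ(xᵢ − x̄)⁴ = 83115.5781 ⇒ m₄ = 20778.89453
m₂² = 9156.09766
β₂ = m₄/m₂² = 20778.89453 / 9156.09766 ≈ 2.269

2.269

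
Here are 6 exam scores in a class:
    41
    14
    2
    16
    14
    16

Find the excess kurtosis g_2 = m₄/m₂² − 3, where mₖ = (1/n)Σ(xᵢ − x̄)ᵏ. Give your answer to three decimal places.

0.346

x̄ = 17.1667
Σ(xᵢ − x̄)² = 820.8333 ⇒ m₂ = 136.80556
Σ(xᵢ − x̄)⁴ = 375773.1528 ⇒ m₄ = 62628.85880
m₂² = 18715.76003
g_2 = m₄/m₂² − 3 = 3.34632 − 3 ≈ 0.346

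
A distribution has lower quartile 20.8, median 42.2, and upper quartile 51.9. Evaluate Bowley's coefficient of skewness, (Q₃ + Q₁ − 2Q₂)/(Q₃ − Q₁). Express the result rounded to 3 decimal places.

-0.376

numerator: Q₃ + Q₁ − 2Q₂ = 51.9 + 20.8 − 2×42.2 = -11.7000
denominator: Q₃ − Q₁ = 51.9 − 20.8 = 31.1000
Bowley skewness = -11.7000 / 31.1000 ≈ -0.376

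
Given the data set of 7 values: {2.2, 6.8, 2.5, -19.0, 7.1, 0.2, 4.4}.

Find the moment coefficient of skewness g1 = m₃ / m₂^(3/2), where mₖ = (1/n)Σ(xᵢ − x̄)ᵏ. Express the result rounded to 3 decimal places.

x̄ = (2.2 + 6.8 + 2.5 - 19.0 + 7.1 + 0.2 + 4.4) / 7 = 0.6000
deviations (xᵢ − x̄): 1.6000, 6.2000, 1.9000, -19.6000, 6.5000, -0.4000, 3.8000
Σ(xᵢ − x̄)² = 485.6200 ⇒ m₂ = 485.6200/7 = 69.37429
Σ(xᵢ − x̄)³ = -6950.8200 ⇒ m₃ = -6950.8200/7 = -992.97429
m₂^(3/2) = 69.37429^(1.5) = 577.82694
g1 = m₃ / m₂^(3/2) = -992.97429 / 577.82694 ≈ -1.718

-1.718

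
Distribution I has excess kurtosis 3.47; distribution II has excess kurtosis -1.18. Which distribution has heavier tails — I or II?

I

Higher excess kurtosis ⇒ heavier tails relative to the normal distribution.
3.47 vs -1.18: the larger is 3.47, so I has heavier tails. (I is leptokurtic — heavier-than-normal tails; the other is platykurtic.)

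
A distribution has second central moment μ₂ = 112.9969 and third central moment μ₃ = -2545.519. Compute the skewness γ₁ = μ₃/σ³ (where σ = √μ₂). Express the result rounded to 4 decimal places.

σ = √μ₂ = √112.9969 = 10.63000
σ³ = μ₂^(3/2) = 1201.15705
γ₁ = μ₃/σ³ = -2545.519 / 1201.15705 ≈ -2.1192

-2.1192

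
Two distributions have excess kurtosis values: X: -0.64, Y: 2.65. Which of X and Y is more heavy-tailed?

Higher excess kurtosis ⇒ heavier tails relative to the normal distribution.
-0.64 vs 2.65: the larger is 2.65, so Y has heavier tails. (Y is leptokurtic — heavier-than-normal tails; the other is platykurtic.)

Y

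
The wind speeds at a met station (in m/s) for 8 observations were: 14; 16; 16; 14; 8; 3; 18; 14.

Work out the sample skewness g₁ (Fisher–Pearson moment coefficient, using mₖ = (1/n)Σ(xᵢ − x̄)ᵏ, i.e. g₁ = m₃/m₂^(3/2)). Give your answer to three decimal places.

x̄ = (14 + 16 + 16 + 14 + 8 + 3 + 18 + 14) / 8 = 12.8750
deviations (xᵢ − x̄): 1.1250, 3.1250, 3.1250, 1.1250, -4.8750, -9.8750, 5.1250, 1.1250
Σ(xᵢ − x̄)² = 170.8750 ⇒ m₂ = 170.8750/8 = 21.35938
Σ(xᵢ − x̄)³ = -878.9063 ⇒ m₃ = -878.9063/8 = -109.86328
m₂^(3/2) = 21.35938^(1.5) = 98.71492
g₁ = m₃ / m₂^(3/2) = -109.86328 / 98.71492 ≈ -1.113

-1.113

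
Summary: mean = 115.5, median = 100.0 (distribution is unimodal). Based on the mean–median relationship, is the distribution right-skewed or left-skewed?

mean − median = 115.5 − 100.0 = 15.5
mean > median ⇒ the longer tail is on the right ⇒ right-skewed (positively skewed).

right-skewed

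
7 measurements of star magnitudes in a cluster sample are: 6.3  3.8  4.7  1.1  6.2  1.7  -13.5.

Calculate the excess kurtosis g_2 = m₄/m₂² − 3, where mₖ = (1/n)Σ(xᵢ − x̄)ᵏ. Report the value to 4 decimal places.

1.4051

x̄ = 1.4714
Σ(xᵢ − x̄)² = 285.8543 ⇒ m₂ = 40.83633
Σ(xᵢ − x̄)⁴ = 51421.9980 ⇒ m₄ = 7345.99972
m₂² = 1667.60556
g_2 = m₄/m₂² − 3 = 4.40512 − 3 ≈ 1.4051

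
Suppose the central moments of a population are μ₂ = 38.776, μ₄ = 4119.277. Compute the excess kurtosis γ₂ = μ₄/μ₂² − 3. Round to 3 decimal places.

-0.260

μ₂² = 38.776² = 1503.57818
μ₄/μ₂² = 4119.277 / 1503.57818 = 2.73965
γ₂ = 2.73965 − 3 ≈ -0.260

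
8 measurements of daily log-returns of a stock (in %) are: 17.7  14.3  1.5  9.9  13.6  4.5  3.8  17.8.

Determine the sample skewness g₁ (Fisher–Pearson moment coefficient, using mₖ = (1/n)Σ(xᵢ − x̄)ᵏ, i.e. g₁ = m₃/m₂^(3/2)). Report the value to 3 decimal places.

-0.171

x̄ = (17.7 + 14.3 + 1.5 + 9.9 + 13.6 + 4.5 + 3.8 + 17.8) / 8 = 10.3875
deviations (xᵢ − x̄): 7.3125, 3.9125, -8.8875, -0.4875, 3.2125, -5.8875, -6.5875, 7.4125
Σ(xᵢ − x̄)² = 291.3288 ⇒ m₂ = 291.3288/8 = 36.41609
Σ(xᵢ − x̄)³ = -300.7162 ⇒ m₃ = -300.7162/8 = -37.58952
m₂^(3/2) = 36.41609^(1.5) = 219.75564
g₁ = m₃ / m₂^(3/2) = -37.58952 / 219.75564 ≈ -0.171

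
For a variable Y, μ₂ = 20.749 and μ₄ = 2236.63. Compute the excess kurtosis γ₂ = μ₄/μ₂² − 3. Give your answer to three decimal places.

μ₂² = 20.749² = 430.52100
μ₄/μ₂² = 2236.63 / 430.52100 = 5.19517
γ₂ = 5.19517 − 3 ≈ 2.195

2.195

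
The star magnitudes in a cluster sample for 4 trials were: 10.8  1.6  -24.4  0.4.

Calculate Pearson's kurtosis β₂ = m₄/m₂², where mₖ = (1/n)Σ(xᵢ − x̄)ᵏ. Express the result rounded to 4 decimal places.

x̄ = -2.9000
Σ(xᵢ − x̄)² = 681.0800 ⇒ m₂ = 170.27000
Σ(xᵢ − x̄)⁴ = 249431.2532 ⇒ m₄ = 62357.81330
m₂² = 28991.87290
β₂ = m₄/m₂² = 62357.81330 / 28991.87290 ≈ 2.1509

2.1509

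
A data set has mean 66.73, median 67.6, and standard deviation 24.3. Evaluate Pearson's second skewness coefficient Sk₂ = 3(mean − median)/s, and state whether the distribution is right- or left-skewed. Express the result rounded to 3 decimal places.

-0.107, left-skewed

Sk₂ = 3(66.73 − 67.6) / 24.3 = 3 × -0.8700 / 24.3
    = -2.6100 / 24.3 ≈ -0.107
Sk₂ < 0 ⇒ mean < median ⇒ left-skewed (negative skew).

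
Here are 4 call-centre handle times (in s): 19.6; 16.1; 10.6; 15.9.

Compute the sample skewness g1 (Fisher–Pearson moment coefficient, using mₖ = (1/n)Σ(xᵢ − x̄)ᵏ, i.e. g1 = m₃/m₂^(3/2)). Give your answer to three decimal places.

-0.411

x̄ = (19.6 + 16.1 + 10.6 + 15.9) / 4 = 15.5500
deviations (xᵢ − x̄): 4.0500, 0.5500, -4.9500, 0.3500
Σ(xᵢ − x̄)² = 41.3300 ⇒ m₂ = 41.3300/4 = 10.33250
Σ(xᵢ − x̄)³ = -54.6480 ⇒ m₃ = -54.6480/4 = -13.66200
m₂^(3/2) = 10.33250^(1.5) = 33.21300
g1 = m₃ / m₂^(3/2) = -13.66200 / 33.21300 ≈ -0.411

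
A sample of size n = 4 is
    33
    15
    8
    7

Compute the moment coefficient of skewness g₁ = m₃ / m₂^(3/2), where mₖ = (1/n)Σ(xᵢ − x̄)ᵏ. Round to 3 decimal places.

0.882

x̄ = (33 + 15 + 8 + 7) / 4 = 15.7500
deviations (xᵢ − x̄): 17.2500, -0.7500, -7.7500, -8.7500
Σ(xᵢ − x̄)² = 434.7500 ⇒ m₂ = 434.7500/4 = 108.68750
Σ(xᵢ − x̄)³ = 3997.1250 ⇒ m₃ = 3997.1250/4 = 999.28125
m₂^(3/2) = 108.68750^(1.5) = 1133.10303
g₁ = m₃ / m₂^(3/2) = 999.28125 / 1133.10303 ≈ 0.882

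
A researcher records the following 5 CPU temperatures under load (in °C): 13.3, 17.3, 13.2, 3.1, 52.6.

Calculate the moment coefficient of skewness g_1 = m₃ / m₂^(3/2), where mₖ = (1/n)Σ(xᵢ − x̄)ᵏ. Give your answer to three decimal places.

x̄ = (13.3 + 17.3 + 13.2 + 3.1 + 52.6) / 5 = 19.9000
deviations (xᵢ − x̄): -6.6000, -2.6000, -6.7000, -16.8000, 32.7000
Σ(xᵢ − x̄)² = 1446.7400 ⇒ m₂ = 1446.7400/5 = 289.34800
Σ(xᵢ − x̄)³ = 29618.3160 ⇒ m₃ = 29618.3160/5 = 5923.66320
m₂^(3/2) = 289.34800^(1.5) = 4921.87667
g_1 = m₃ / m₂^(3/2) = 5923.66320 / 4921.87667 ≈ 1.204

1.204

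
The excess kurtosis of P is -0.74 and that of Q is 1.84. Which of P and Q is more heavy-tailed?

Higher excess kurtosis ⇒ heavier tails relative to the normal distribution.
-0.74 vs 1.84: the larger is 1.84, so Q has heavier tails. (Q is leptokurtic — heavier-than-normal tails; the other is platykurtic.)

Q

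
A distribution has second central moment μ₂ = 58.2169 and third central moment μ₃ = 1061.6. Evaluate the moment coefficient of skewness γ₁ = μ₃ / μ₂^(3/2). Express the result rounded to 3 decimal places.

σ = √μ₂ = √58.2169 = 7.63000
σ³ = μ₂^(3/2) = 444.19495
γ₁ = μ₃/σ³ = 1061.6 / 444.19495 ≈ 2.390

2.390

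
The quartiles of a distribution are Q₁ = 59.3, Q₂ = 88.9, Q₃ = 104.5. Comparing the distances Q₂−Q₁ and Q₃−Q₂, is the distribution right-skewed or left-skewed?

Q₂ − Q₁ = 29.6;  Q₃ − Q₂ = 15.6
Q₂ − Q₁ > Q₃ − Q₂ ⇒ the lower half is more spread out ⇒ left-skewed.

left-skewed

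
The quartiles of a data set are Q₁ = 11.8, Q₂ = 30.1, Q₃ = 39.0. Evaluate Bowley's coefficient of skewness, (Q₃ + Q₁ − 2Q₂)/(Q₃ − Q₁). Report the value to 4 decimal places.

numerator: Q₃ + Q₁ − 2Q₂ = 39.0 + 11.8 − 2×30.1 = -9.4000
denominator: Q₃ − Q₁ = 39.0 − 11.8 = 27.2000
Bowley skewness = -9.4000 / 27.2000 ≈ -0.3456

-0.3456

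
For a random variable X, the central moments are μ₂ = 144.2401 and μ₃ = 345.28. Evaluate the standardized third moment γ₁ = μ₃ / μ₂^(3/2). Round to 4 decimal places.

σ = √μ₂ = √144.2401 = 12.01000
σ³ = μ₂^(3/2) = 1732.32360
γ₁ = μ₃/σ³ = 345.28 / 1732.32360 ≈ 0.1993

0.1993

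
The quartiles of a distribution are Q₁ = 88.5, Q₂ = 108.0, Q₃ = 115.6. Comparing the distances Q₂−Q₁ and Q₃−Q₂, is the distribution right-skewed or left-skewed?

left-skewed

Q₂ − Q₁ = 19.5;  Q₃ − Q₂ = 7.6
Q₂ − Q₁ > Q₃ − Q₂ ⇒ the lower half is more spread out ⇒ left-skewed.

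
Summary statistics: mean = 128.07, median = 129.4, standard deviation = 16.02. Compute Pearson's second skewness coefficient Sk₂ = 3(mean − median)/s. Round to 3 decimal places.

-0.249

Sk₂ = 3(128.07 − 129.4) / 16.02 = 3 × -1.3300 / 16.02
    = -3.9900 / 16.02 ≈ -0.249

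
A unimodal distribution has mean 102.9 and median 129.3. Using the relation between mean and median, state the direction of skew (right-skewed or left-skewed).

mean − median = 102.9 − 129.3 = -26.4
mean < median ⇒ the longer tail is on the left ⇒ left-skewed (negatively skewed).

left-skewed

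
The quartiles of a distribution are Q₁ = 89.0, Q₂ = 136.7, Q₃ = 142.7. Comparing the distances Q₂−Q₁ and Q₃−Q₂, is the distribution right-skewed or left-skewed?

Q₂ − Q₁ = 47.7;  Q₃ − Q₂ = 6.0
Q₂ − Q₁ > Q₃ − Q₂ ⇒ the lower half is more spread out ⇒ left-skewed.

left-skewed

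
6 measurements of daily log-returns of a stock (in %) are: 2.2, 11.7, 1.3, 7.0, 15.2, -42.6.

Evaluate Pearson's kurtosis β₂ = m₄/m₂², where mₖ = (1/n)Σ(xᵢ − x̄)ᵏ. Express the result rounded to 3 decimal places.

3.763

x̄ = -0.8667
Σ(xᵢ − x̄)² = 2233.7133 ⇒ m₂ = 372.28556
Σ(xᵢ − x̄)⁴ = 3128932.6148 ⇒ m₄ = 521488.76913
m₂² = 138596.53488
β₂ = m₄/m₂² = 521488.76913 / 138596.53488 ≈ 3.763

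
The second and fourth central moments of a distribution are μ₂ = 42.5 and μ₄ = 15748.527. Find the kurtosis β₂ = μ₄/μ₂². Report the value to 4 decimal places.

8.7189

μ₂² = 42.5² = 1806.25000
μ₄/μ₂² = 15748.527 / 1806.25000 = 8.71891
β₂ ≈ 8.7189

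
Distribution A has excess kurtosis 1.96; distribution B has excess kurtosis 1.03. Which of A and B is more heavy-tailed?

A

Higher excess kurtosis ⇒ heavier tails relative to the normal distribution.
1.96 vs 1.03: the larger is 1.96, so A has heavier tails.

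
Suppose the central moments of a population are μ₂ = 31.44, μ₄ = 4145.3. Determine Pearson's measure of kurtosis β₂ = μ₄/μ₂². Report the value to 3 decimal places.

4.194

μ₂² = 31.44² = 988.47360
μ₄/μ₂² = 4145.3 / 988.47360 = 4.19364
β₂ ≈ 4.194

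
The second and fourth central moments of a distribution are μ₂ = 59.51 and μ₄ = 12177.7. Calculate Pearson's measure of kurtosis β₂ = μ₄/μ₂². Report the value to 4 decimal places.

μ₂² = 59.51² = 3541.44010
μ₄/μ₂² = 12177.7 / 3541.44010 = 3.43863
β₂ ≈ 3.4386

3.4386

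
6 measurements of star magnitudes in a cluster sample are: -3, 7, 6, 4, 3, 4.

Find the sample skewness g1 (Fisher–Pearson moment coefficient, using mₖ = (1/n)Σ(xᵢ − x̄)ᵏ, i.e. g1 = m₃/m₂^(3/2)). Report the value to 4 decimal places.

x̄ = (-3 + 7 + 6 + 4 + 3 + 4) / 6 = 3.5000
deviations (xᵢ − x̄): -6.5000, 3.5000, 2.5000, 0.5000, -0.5000, 0.5000
Σ(xᵢ − x̄)² = 61.5000 ⇒ m₂ = 61.5000/6 = 10.25000
Σ(xᵢ − x̄)³ = -216.0000 ⇒ m₃ = -216.0000/6 = -36.00000
m₂^(3/2) = 10.25000^(1.5) = 32.81601
g1 = m₃ / m₂^(3/2) = -36.00000 / 32.81601 ≈ -1.0970

-1.0970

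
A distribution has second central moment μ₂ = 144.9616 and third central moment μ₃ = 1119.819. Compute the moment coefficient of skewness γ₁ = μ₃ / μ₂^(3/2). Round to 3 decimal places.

0.642

σ = √μ₂ = √144.9616 = 12.04000
σ³ = μ₂^(3/2) = 1745.33766
γ₁ = μ₃/σ³ = 1119.819 / 1745.33766 ≈ 0.642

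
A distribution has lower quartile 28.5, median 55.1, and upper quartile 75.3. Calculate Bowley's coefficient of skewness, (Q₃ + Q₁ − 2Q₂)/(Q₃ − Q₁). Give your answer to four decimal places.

-0.1368

numerator: Q₃ + Q₁ − 2Q₂ = 75.3 + 28.5 − 2×55.1 = -6.4000
denominator: Q₃ − Q₁ = 75.3 − 28.5 = 46.8000
Bowley skewness = -6.4000 / 46.8000 ≈ -0.1368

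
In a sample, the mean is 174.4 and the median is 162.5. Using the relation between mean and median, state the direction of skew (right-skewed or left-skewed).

right-skewed

mean − median = 174.4 − 162.5 = 11.9
mean > median ⇒ the longer tail is on the right ⇒ right-skewed (positively skewed).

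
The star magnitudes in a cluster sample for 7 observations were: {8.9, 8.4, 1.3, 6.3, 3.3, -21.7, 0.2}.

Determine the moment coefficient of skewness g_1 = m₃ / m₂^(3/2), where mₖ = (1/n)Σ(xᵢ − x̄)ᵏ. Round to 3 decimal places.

-1.622

x̄ = (8.9 + 8.4 + 1.3 + 6.3 + 3.3 - 21.7 + 0.2) / 7 = 0.9571
deviations (xᵢ − x̄): 7.9429, 7.4429, 0.3429, 5.3429, 2.3429, -22.6571, -0.7571
Σ(xᵢ − x̄)² = 666.5571 ⇒ m₂ = 666.5571/7 = 95.22245
Σ(xᵢ − x̄)³ = -10552.5602 ⇒ m₃ = -10552.5602/7 = -1507.50861
m₂^(3/2) = 95.22245^(1.5) = 929.19961
g_1 = m₃ / m₂^(3/2) = -1507.50861 / 929.19961 ≈ -1.622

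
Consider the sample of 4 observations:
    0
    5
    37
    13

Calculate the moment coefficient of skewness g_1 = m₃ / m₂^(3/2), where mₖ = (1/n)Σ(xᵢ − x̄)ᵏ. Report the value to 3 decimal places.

0.812

x̄ = (0 + 5 + 37 + 13) / 4 = 13.7500
deviations (xᵢ − x̄): -13.7500, -8.7500, 23.2500, -0.7500
Σ(xᵢ − x̄)² = 806.7500 ⇒ m₂ = 806.7500/4 = 201.68750
Σ(xᵢ − x̄)³ = 9298.1250 ⇒ m₃ = 9298.1250/4 = 2324.53125
m₂^(3/2) = 201.68750^(1.5) = 2864.29981
g_1 = m₃ / m₂^(3/2) = 2324.53125 / 2864.29981 ≈ 0.812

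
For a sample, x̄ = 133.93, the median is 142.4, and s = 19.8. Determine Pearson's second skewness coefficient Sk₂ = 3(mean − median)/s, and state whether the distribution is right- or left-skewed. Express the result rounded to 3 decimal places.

-1.283, left-skewed

Sk₂ = 3(133.93 − 142.4) / 19.8 = 3 × -8.4700 / 19.8
    = -25.4100 / 19.8 ≈ -1.283
Sk₂ < 0 ⇒ mean < median ⇒ left-skewed (negative skew).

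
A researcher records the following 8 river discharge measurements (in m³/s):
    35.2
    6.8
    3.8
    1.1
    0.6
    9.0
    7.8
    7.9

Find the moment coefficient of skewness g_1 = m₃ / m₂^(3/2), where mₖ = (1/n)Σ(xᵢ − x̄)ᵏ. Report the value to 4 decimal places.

1.8907

x̄ = (35.2 + 6.8 + 3.8 + 1.1 + 0.6 + 9.0 + 7.8 + 7.9) / 8 = 9.0250
deviations (xᵢ − x̄): 26.1750, -2.2250, -5.2250, -7.9250, -8.4250, -0.0250, -1.2250, -1.1250
Σ(xᵢ − x̄)² = 853.9350 ⇒ m₂ = 853.9350/8 = 106.74188
Σ(xᵢ − x̄)³ = 16680.6248 ⇒ m₃ = 16680.6248/8 = 2085.07809
m₂^(3/2) = 106.74188^(1.5) = 1102.81392
g_1 = m₃ / m₂^(3/2) = 2085.07809 / 1102.81392 ≈ 1.8907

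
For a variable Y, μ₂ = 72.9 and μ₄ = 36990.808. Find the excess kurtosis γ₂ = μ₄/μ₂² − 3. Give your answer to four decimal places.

μ₂² = 72.9² = 5314.41000
μ₄/μ₂² = 36990.808 / 5314.41000 = 6.96047
γ₂ = 6.96047 − 3 ≈ 3.9605

3.9605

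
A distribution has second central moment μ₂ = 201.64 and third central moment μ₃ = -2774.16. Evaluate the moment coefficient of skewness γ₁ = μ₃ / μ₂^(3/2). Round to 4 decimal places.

-0.9689

σ = √μ₂ = √201.64 = 14.20000
σ³ = μ₂^(3/2) = 2863.28800
γ₁ = μ₃/σ³ = -2774.16 / 2863.28800 ≈ -0.9689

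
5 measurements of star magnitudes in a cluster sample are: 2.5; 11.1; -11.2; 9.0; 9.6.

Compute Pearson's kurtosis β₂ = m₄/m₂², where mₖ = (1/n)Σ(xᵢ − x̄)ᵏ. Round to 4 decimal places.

2.5930

x̄ = 4.2000
Σ(xᵢ − x̄)² = 339.8600 ⇒ m₂ = 67.97200
Σ(xᵢ − x̄)⁴ = 59901.0770 ⇒ m₄ = 11980.21540
m₂² = 4620.19278
β₂ = m₄/m₂² = 11980.21540 / 4620.19278 ≈ 2.5930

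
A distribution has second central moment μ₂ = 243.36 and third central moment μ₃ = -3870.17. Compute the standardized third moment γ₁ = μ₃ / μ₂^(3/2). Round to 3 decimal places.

σ = √μ₂ = √243.36 = 15.60000
σ³ = μ₂^(3/2) = 3796.41600
γ₁ = μ₃/σ³ = -3870.17 / 3796.41600 ≈ -1.019

-1.019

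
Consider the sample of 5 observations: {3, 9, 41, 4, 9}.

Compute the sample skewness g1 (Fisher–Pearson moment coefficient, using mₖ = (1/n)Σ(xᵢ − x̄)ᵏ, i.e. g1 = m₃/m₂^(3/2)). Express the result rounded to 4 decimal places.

1.3853

x̄ = (3 + 9 + 41 + 4 + 9) / 5 = 13.2000
deviations (xᵢ − x̄): -10.2000, -4.2000, 27.8000, -9.2000, -4.2000
Σ(xᵢ − x̄)² = 996.8000 ⇒ m₂ = 996.8000/5 = 199.36000
Σ(xᵢ − x̄)³ = 19496.8800 ⇒ m₃ = 19496.8800/5 = 3899.37600
m₂^(3/2) = 199.36000^(1.5) = 2814.86154
g1 = m₃ / m₂^(3/2) = 3899.37600 / 2814.86154 ≈ 1.3853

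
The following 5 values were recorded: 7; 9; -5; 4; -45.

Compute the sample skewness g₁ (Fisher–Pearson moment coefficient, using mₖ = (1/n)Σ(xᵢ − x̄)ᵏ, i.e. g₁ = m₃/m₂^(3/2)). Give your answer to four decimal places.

x̄ = (7 + 9 - 5 + 4 - 45) / 5 = -6.0000
deviations (xᵢ − x̄): 13.0000, 15.0000, 1.0000, 10.0000, -39.0000
Σ(xᵢ − x̄)² = 2016.0000 ⇒ m₂ = 2016.0000/5 = 403.20000
Σ(xᵢ − x̄)³ = -52746.0000 ⇒ m₃ = -52746.0000/5 = -10549.20000
m₂^(3/2) = 403.20000^(1.5) = 8096.19174
g₁ = m₃ / m₂^(3/2) = -10549.20000 / 8096.19174 ≈ -1.3030

-1.3030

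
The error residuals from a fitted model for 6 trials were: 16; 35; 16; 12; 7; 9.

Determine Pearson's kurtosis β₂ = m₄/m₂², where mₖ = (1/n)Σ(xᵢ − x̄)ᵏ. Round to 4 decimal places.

3.3503

x̄ = 15.8333
Σ(xᵢ − x̄)² = 506.8333 ⇒ m₂ = 84.47222
Σ(xᵢ − x̄)⁴ = 143438.8194 ⇒ m₄ = 23906.46991
m₂² = 7135.55633
β₂ = m₄/m₂² = 23906.46991 / 7135.55633 ≈ 3.3503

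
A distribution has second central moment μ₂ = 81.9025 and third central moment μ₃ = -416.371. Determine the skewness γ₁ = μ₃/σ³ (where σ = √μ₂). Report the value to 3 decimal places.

σ = √μ₂ = √81.9025 = 9.05000
σ³ = μ₂^(3/2) = 741.21763
γ₁ = μ₃/σ³ = -416.371 / 741.21763 ≈ -0.562

-0.562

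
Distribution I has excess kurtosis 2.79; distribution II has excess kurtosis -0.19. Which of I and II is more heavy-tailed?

Higher excess kurtosis ⇒ heavier tails relative to the normal distribution.
2.79 vs -0.19: the larger is 2.79, so I has heavier tails. (I is leptokurtic — heavier-than-normal tails; the other is platykurtic.)

I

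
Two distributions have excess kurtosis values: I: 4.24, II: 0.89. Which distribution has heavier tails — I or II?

I

Higher excess kurtosis ⇒ heavier tails relative to the normal distribution.
4.24 vs 0.89: the larger is 4.24, so I has heavier tails.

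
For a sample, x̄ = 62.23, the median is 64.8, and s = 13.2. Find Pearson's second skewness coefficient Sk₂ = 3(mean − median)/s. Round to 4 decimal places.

Sk₂ = 3(62.23 − 64.8) / 13.2 = 3 × -2.5700 / 13.2
    = -7.7100 / 13.2 ≈ -0.5841

-0.5841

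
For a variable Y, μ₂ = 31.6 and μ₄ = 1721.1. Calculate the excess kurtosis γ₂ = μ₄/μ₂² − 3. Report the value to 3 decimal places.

-1.276

μ₂² = 31.6² = 998.56000
μ₄/μ₂² = 1721.1 / 998.56000 = 1.72358
γ₂ = 1.72358 − 3 ≈ -1.276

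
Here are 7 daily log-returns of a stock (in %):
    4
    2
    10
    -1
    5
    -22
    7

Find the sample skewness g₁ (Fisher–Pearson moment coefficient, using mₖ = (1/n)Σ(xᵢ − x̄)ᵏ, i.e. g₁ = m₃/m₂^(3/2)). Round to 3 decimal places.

-1.591

x̄ = (4 + 2 + 10 - 1 + 5 - 22 + 7) / 7 = 0.7143
deviations (xᵢ − x̄): 3.2857, 1.2857, 9.2857, -1.7143, 4.2857, -22.7143, 6.2857
Σ(xᵢ − x̄)² = 675.4286 ⇒ m₂ = 675.4286/7 = 96.48980
Σ(xᵢ − x̄)³ = -10558.8980 ⇒ m₃ = -10558.8980/7 = -1508.41399
m₂^(3/2) = 96.48980^(1.5) = 947.81174
g₁ = m₃ / m₂^(3/2) = -1508.41399 / 947.81174 ≈ -1.591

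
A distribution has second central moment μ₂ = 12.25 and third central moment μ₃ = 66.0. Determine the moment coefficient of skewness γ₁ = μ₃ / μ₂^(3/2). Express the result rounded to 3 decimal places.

1.539

σ = √μ₂ = √12.25 = 3.50000
σ³ = μ₂^(3/2) = 42.87500
γ₁ = μ₃/σ³ = 66.0 / 42.87500 ≈ 1.539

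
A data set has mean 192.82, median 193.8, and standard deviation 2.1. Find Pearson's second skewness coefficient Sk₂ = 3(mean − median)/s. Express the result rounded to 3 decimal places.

-1.400

Sk₂ = 3(192.82 − 193.8) / 2.1 = 3 × -0.9800 / 2.1
    = -2.9400 / 2.1 ≈ -1.400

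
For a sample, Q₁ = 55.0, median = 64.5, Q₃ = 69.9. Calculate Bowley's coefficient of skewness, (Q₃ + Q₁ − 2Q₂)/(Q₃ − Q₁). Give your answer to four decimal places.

-0.2752

numerator: Q₃ + Q₁ − 2Q₂ = 69.9 + 55.0 − 2×64.5 = -4.1000
denominator: Q₃ − Q₁ = 69.9 − 55.0 = 14.9000
Bowley skewness = -4.1000 / 14.9000 ≈ -0.2752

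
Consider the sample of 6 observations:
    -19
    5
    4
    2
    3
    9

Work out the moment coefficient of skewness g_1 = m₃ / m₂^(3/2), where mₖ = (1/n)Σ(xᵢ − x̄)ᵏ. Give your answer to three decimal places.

x̄ = (-19 + 5 + 4 + 2 + 3 + 9) / 6 = 0.6667
deviations (xᵢ − x̄): -19.6667, 4.3333, 3.3333, 1.3333, 2.3333, 8.3333
Σ(xᵢ − x̄)² = 493.3333 ⇒ m₂ = 493.3333/6 = 82.22222
Σ(xᵢ − x̄)³ = -6894.4444 ⇒ m₃ = -6894.4444/6 = -1149.07407
m₂^(3/2) = 82.22222^(1.5) = 745.56209
g_1 = m₃ / m₂^(3/2) = -1149.07407 / 745.56209 ≈ -1.541

-1.541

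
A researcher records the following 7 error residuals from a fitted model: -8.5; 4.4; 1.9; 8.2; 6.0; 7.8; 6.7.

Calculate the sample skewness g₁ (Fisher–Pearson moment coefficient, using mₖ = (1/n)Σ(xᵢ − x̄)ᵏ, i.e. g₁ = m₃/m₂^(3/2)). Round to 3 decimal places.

x̄ = (-8.5 + 4.4 + 1.9 + 8.2 + 6.0 + 7.8 + 6.7) / 7 = 3.7857
deviations (xᵢ − x̄): -12.2857, 0.6143, -1.8857, 4.4143, 2.2143, 4.0143, 2.9143
Σ(xᵢ − x̄)² = 203.8686 ⇒ m₂ = 203.8686/7 = 29.12408
Σ(xᵢ − x̄)³ = -1674.5518 ⇒ m₃ = -1674.5518/7 = -239.22168
m₂^(3/2) = 29.12408^(1.5) = 157.17315
g₁ = m₃ / m₂^(3/2) = -239.22168 / 157.17315 ≈ -1.522

-1.522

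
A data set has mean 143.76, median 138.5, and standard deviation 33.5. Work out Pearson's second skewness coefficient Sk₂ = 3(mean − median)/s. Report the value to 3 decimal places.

Sk₂ = 3(143.76 − 138.5) / 33.5 = 3 × 5.2600 / 33.5
    = 15.7800 / 33.5 ≈ 0.471

0.471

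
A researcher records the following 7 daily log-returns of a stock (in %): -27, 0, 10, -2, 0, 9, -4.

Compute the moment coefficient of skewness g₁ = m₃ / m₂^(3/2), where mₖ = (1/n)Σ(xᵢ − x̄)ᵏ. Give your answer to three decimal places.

-1.226

x̄ = (-27 + 0 + 10 - 2 + 0 + 9 - 4) / 7 = -2.0000
deviations (xᵢ − x̄): -25.0000, 2.0000, 12.0000, 0.0000, 2.0000, 11.0000, -2.0000
Σ(xᵢ − x̄)² = 902.0000 ⇒ m₂ = 902.0000/7 = 128.85714
Σ(xᵢ − x̄)³ = -12558.0000 ⇒ m₃ = -12558.0000/7 = -1794.00000
m₂^(3/2) = 128.85714^(1.5) = 1462.72521
g₁ = m₃ / m₂^(3/2) = -1794.00000 / 1462.72521 ≈ -1.226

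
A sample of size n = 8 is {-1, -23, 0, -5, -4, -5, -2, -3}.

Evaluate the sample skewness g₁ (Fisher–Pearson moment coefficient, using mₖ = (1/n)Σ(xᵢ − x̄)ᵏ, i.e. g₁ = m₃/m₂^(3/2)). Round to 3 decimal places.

x̄ = (-1 - 23 + 0 - 5 - 4 - 5 - 2 - 3) / 8 = -5.3750
deviations (xᵢ − x̄): 4.3750, -17.6250, 5.3750, 0.3750, 1.3750, 0.3750, 3.3750, 2.3750
Σ(xᵢ − x̄)² = 377.8750 ⇒ m₂ = 377.8750/8 = 47.23438
Σ(xᵢ − x̄)³ = -5181.4688 ⇒ m₃ = -5181.4688/8 = -647.68359
m₂^(3/2) = 47.23438^(1.5) = 324.62896
g₁ = m₃ / m₂^(3/2) = -647.68359 / 324.62896 ≈ -1.995

-1.995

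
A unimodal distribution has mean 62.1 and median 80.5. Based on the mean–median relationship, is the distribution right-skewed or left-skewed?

mean − median = 62.1 − 80.5 = -18.4
mean < median ⇒ the longer tail is on the left ⇒ left-skewed (negatively skewed).

left-skewed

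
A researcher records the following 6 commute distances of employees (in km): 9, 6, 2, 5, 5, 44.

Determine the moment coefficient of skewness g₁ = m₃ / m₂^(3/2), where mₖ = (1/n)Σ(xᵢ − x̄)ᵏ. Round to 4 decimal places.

x̄ = (9 + 6 + 2 + 5 + 5 + 44) / 6 = 11.8333
deviations (xᵢ − x̄): -2.8333, -5.8333, -9.8333, -6.8333, -6.8333, 32.1667
Σ(xᵢ − x̄)² = 1266.8333 ⇒ m₂ = 1266.8333/6 = 211.13889
Σ(xᵢ − x̄)³ = 31472.4444 ⇒ m₃ = 31472.4444/6 = 5245.40741
m₂^(3/2) = 211.13889^(1.5) = 3067.97875
g₁ = m₃ / m₂^(3/2) = 5245.40741 / 3067.97875 ≈ 1.7097

1.7097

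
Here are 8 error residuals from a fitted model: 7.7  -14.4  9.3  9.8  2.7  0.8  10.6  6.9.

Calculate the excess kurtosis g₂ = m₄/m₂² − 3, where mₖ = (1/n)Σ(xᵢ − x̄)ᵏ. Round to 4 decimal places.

1.3057

x̄ = 4.1750
Σ(xᵢ − x̄)² = 477.6350 ⇒ m₂ = 59.70438
Σ(xᵢ − x̄)⁴ = 122785.2501 ⇒ m₄ = 15348.15627
m₂² = 3564.61239
g₂ = m₄/m₂² − 3 = 4.30570 − 3 ≈ 1.3057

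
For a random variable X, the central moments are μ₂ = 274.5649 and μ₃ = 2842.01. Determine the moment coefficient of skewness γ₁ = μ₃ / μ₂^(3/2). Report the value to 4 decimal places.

0.6247

σ = √μ₂ = √274.5649 = 16.57000
σ³ = μ₂^(3/2) = 4549.54039
γ₁ = μ₃/σ³ = 2842.01 / 4549.54039 ≈ 0.6247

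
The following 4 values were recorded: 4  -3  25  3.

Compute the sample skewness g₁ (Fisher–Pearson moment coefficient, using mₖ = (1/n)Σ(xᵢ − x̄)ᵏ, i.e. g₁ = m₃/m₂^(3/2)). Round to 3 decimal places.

x̄ = (4 - 3 + 25 + 3) / 4 = 7.2500
deviations (xᵢ − x̄): -3.2500, -10.2500, 17.7500, -4.2500
Σ(xᵢ − x̄)² = 448.7500 ⇒ m₂ = 448.7500/4 = 112.18750
Σ(xᵢ − x̄)³ = 4404.3750 ⇒ m₃ = 4404.3750/4 = 1101.09375
m₂^(3/2) = 112.18750^(1.5) = 1188.27430
g₁ = m₃ / m₂^(3/2) = 1101.09375 / 1188.27430 ≈ 0.927

0.927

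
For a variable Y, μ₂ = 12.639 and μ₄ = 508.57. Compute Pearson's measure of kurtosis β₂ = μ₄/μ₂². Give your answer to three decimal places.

μ₂² = 12.639² = 159.74432
μ₄/μ₂² = 508.57 / 159.74432 = 3.18365
β₂ ≈ 3.184

3.184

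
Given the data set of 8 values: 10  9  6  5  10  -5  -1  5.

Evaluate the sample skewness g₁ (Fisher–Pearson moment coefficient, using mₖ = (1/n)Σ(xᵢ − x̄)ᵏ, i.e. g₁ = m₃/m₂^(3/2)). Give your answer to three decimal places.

x̄ = (10 + 9 + 6 + 5 + 10 - 5 - 1 + 5) / 8 = 4.8750
deviations (xᵢ − x̄): 5.1250, 4.1250, 1.1250, 0.1250, 5.1250, -9.8750, -5.8750, 0.1250
Σ(xᵢ − x̄)² = 202.8750 ⇒ m₂ = 202.8750/8 = 25.35938
Σ(xᵢ − x̄)³ = -824.9063 ⇒ m₃ = -824.9063/8 = -103.11328
m₂^(3/2) = 25.35938^(1.5) = 127.70498
g₁ = m₃ / m₂^(3/2) = -103.11328 / 127.70498 ≈ -0.807

-0.807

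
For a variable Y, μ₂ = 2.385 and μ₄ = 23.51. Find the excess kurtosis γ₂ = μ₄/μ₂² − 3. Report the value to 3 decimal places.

1.133

μ₂² = 2.385² = 5.68822
μ₄/μ₂² = 23.51 / 5.68822 = 4.13310
γ₂ = 4.13310 − 3 ≈ 1.133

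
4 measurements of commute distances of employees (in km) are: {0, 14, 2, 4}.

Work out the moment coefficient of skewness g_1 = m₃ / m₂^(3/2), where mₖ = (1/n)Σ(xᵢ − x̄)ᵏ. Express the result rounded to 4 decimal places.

0.9221

x̄ = (0 + 14 + 2 + 4) / 4 = 5.0000
deviations (xᵢ − x̄): -5.0000, 9.0000, -3.0000, -1.0000
Σ(xᵢ − x̄)² = 116.0000 ⇒ m₂ = 116.0000/4 = 29.00000
Σ(xᵢ − x̄)³ = 576.0000 ⇒ m₃ = 576.0000/4 = 144.00000
m₂^(3/2) = 29.00000^(1.5) = 156.16978
g_1 = m₃ / m₂^(3/2) = 144.00000 / 156.16978 ≈ 0.9221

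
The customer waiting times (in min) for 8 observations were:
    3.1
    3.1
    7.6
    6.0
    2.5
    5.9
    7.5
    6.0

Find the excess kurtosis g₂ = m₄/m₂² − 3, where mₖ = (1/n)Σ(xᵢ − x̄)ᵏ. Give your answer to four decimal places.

x̄ = 5.2125
Σ(xᵢ − x̄)² = 28.9288 ⇒ m₂ = 3.61609
Σ(xᵢ − x̄)⁴ = 154.8308 ⇒ m₄ = 19.35385
m₂² = 13.07613
g₂ = m₄/m₂² − 3 = 1.48009 − 3 ≈ -1.5199

-1.5199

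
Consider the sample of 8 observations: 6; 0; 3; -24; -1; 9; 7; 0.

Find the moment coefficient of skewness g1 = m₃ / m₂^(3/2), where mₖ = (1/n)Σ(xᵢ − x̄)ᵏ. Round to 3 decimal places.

x̄ = (6 + 0 + 3 - 24 - 1 + 9 + 7 + 0) / 8 = 0.0000
deviations (xᵢ − x̄): 6.0000, 0.0000, 3.0000, -24.0000, -1.0000, 9.0000, 7.0000, 0.0000
Σ(xᵢ − x̄)² = 752.0000 ⇒ m₂ = 752.0000/8 = 94.00000
Σ(xᵢ − x̄)³ = -12510.0000 ⇒ m₃ = -12510.0000/8 = -1563.75000
m₂^(3/2) = 94.00000^(1.5) = 911.36381
g1 = m₃ / m₂^(3/2) = -1563.75000 / 911.36381 ≈ -1.716

-1.716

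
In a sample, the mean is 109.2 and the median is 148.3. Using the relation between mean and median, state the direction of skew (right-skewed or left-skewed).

left-skewed

mean − median = 109.2 − 148.3 = -39.1
mean < median ⇒ the longer tail is on the left ⇒ left-skewed (negatively skewed).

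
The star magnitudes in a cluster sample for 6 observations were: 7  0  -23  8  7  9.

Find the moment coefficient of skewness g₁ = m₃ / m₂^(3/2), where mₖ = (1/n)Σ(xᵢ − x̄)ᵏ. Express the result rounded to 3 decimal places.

x̄ = (7 + 0 - 23 + 8 + 7 + 9) / 6 = 1.3333
deviations (xᵢ − x̄): 5.6667, -1.3333, -24.3333, 6.6667, 5.6667, 7.6667
Σ(xᵢ − x̄)² = 761.3333 ⇒ m₂ = 761.3333/6 = 126.88889
Σ(xᵢ − x̄)³ = -13299.5556 ⇒ m₃ = -13299.5556/6 = -2216.59259
m₂^(3/2) = 126.88889^(1.5) = 1429.33949
g₁ = m₃ / m₂^(3/2) = -2216.59259 / 1429.33949 ≈ -1.551

-1.551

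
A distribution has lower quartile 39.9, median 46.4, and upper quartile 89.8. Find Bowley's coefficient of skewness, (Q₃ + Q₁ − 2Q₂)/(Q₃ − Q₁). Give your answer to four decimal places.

numerator: Q₃ + Q₁ − 2Q₂ = 89.8 + 39.9 − 2×46.4 = 36.9000
denominator: Q₃ − Q₁ = 89.8 − 39.9 = 49.9000
Bowley skewness = 36.9000 / 49.9000 ≈ 0.7395

0.7395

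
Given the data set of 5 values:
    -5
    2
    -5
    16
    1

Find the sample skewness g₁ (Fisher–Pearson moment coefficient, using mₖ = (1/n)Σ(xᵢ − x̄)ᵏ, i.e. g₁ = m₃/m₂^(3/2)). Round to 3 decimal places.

x̄ = (-5 + 2 - 5 + 16 + 1) / 5 = 1.8000
deviations (xᵢ − x̄): -6.8000, 0.2000, -6.8000, 14.2000, -0.8000
Σ(xᵢ − x̄)² = 294.8000 ⇒ m₂ = 294.8000/5 = 58.96000
Σ(xᵢ − x̄)³ = 2233.9200 ⇒ m₃ = 2233.9200/5 = 446.78400
m₂^(3/2) = 58.96000^(1.5) = 452.72681
g₁ = m₃ / m₂^(3/2) = 446.78400 / 452.72681 ≈ 0.987

0.987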